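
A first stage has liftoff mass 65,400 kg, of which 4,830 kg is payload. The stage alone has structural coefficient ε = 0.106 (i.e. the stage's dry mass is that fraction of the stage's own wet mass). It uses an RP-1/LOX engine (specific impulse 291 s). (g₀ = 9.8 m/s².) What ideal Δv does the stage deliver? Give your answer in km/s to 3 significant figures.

Δv ≈ 5.02 km/s

Stage wet mass = m₀ − payload = 65,400 − 4,830 = 60,570 kg.
Stage dry mass = ε × stage wet mass = 0.106 × 60,570 = 6,420.42 kg.
Burnout mass m_f = stage dry + payload = 6,420.42 + 4,830 = 11,250.42 kg.
v_e = Isp · g₀ = 291 × 9.8 = 2851.8 m/s.
By the Tsiolkovsky rocket equation, Δv = v_e · ln(65,400/11,250.42) = 2851.8 × ln(5.813) = 2851.8 × 1.7601 ≈ 5020 m/s.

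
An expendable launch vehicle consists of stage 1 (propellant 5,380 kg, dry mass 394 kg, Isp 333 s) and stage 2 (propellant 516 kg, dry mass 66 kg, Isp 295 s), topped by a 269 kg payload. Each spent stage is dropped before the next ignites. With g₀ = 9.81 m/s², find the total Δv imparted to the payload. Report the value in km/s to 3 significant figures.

Δv ≈ 8.16 km/s

Ignition mass of stage 1 = 5,380+394 + 516+66 + 269 = 6,625 kg.
Stage 1: m₀ = 6,625 kg, m_f = 6,625 − 5,380 = 1,245 kg; Δv = 333×9.81×ln(5.321) = 3266.7×1.6717 ≈ 5461 m/s.
Stage 2: m₀ = 851 kg, m_f = 851 − 516 = 335 kg; Δv = 295×9.81×ln(2.54) = 2894.0×0.9323 ≈ 2698 m/s.
Total Δv = 5461 + 2698 = 8159 m/s.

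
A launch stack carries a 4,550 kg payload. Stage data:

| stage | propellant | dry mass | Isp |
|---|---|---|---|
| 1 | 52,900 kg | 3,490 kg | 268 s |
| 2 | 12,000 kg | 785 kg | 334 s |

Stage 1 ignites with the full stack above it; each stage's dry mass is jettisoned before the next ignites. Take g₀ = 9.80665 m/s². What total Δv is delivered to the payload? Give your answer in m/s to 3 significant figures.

Ignition mass of stage 1 = 52,900+3,490 + 12,000+785 + 4,550 = 73,725 kg.
Stage 1: m₀ = 73,725 kg, m_f = 73,725 − 52,900 = 20,825 kg; Δv = 268×9.80665×ln(3.54) = 2628.2×1.2642 ≈ 3323 m/s.
Stage 2: m₀ = 17,335 kg, m_f = 17,335 − 12,000 = 5,335 kg; Δv = 334×9.80665×ln(3.249) = 3275.4×1.1784 ≈ 3860 m/s.
Total Δv = 3323 + 3860 = 7183 m/s.

Δv ≈ 7180 m/s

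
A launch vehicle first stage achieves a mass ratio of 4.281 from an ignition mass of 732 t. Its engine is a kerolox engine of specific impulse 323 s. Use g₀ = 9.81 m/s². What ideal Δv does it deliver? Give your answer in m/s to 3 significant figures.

v_e = Isp · g₀ = 323 × 9.81 = 3168.6 m/s.
Rocket equation: Δv = v_e · ln(4.281) = 3168.6 × 1.4542 ≈ 4607.8 m/s.

Δv ≈ 4610 m/s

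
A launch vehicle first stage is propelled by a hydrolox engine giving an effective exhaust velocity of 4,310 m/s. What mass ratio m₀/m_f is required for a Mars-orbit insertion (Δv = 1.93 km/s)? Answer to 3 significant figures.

m₀/m_f = exp(Δv / v_e) = exp(1930 / 4310.0) = exp(0.4478) = 1.5649.

mass ratio ≈ 1.56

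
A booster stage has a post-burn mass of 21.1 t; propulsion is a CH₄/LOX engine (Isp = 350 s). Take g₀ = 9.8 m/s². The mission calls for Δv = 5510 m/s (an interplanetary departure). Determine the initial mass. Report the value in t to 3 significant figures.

initial mass ≈ 105 t

v_e = Isp · g₀ = 350 × 9.8 = 3430.0 m/s.
By the Tsiolkovsky rocket equation, m₀/m_f = exp(Δv / v_e) = exp(5510 / 3430.0) = exp(1.6064) = 4.9849.
m₀ = m_f × 4.9849 = 21.1 × 4.9849 = 105.181 t.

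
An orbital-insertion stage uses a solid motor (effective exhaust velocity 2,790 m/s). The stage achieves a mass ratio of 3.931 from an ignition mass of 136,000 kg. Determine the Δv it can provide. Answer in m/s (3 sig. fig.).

Δv = v_e · ln(3.931) = 2790.0 × 1.3689 ≈ 3819.2 m/s.

Δv ≈ 3820 m/s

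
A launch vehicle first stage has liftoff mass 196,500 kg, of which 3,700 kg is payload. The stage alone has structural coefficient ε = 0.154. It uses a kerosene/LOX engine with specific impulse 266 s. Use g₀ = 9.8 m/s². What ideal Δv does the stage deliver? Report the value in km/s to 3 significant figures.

Stage wet mass = m₀ − payload = 196,500 − 3,700 = 192,800 kg.
Stage dry mass = ε × stage wet mass = 0.154 × 192,800 = 29,691.2 kg.
Burnout mass m_f = stage dry + payload = 29,691.2 + 3,700 = 33,391.2 kg.
v_e = Isp · g₀ = 266 × 9.8 = 2606.8 m/s.
Δv = v_e · ln(196,500/33,391.2) = 2606.8 × ln(5.885) = 2606.8 × 1.7724 ≈ 4620 m/s.

Δv ≈ 4.62 km/s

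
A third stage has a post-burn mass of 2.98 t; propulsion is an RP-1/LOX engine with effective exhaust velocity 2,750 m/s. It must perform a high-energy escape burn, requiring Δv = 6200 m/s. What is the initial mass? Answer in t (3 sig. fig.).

initial mass ≈ 28.4 t

m₀/m_f = exp(Δv / v_e) = exp(6200 / 2750.0) = exp(2.2545) = 9.5310.
m₀ = m_f × 9.5310 = 2.98 × 9.5310 = 28.4024 t.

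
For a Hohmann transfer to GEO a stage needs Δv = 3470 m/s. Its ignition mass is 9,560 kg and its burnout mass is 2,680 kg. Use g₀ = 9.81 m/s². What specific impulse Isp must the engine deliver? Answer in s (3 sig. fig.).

Isp ≈ 278 s

ln(m₀/m_f) = ln(9560/2680) = ln(3.567) = 1.2718.
v_e = Δv / ln(m₀/m_f) = 3470 / 1.2718 = 2728.5 m/s.
Isp = v_e / g₀ = 2728.5 / 9.81 = 278.1 s.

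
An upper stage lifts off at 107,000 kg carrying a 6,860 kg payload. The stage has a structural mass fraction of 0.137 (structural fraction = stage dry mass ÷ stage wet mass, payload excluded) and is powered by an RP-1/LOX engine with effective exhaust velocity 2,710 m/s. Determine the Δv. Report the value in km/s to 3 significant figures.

Stage wet mass = m₀ − payload = 107,000 − 6,860 = 100,140 kg.
Stage dry mass = ε × stage wet mass = 0.137 × 100,140 = 13,719.2 kg.
Burnout mass m_f = stage dry + payload = 13,719.2 + 6,860 = 20,579.2 kg.
From the ideal rocket equation, Δv = v_e · ln(107,000/20,579.2) = 2710.0 × ln(5.199) = 2710.0 × 1.6485 ≈ 4468 m/s.

Δv ≈ 4.47 km/s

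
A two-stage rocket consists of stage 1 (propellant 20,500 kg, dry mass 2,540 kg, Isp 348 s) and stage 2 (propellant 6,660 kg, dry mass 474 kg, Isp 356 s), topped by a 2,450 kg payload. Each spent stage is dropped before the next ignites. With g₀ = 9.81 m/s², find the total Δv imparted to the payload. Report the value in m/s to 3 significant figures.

Δv ≈ 7530 m/s

Ignition mass of stage 1 = 20,500+2,540 + 6,660+474 + 2,450 = 32,624 kg.
Stage 1: m₀ = 32,624 kg, m_f = 32,624 − 20,500 = 12,124 kg; Δv = 348×9.81×ln(2.691) = 3413.9×0.9899 ≈ 3379 m/s.
Stage 2: m₀ = 9,584 kg, m_f = 9,584 − 6,660 = 2,924 kg; Δv = 356×9.81×ln(3.278) = 3492.4×1.1871 ≈ 4146 m/s.
Total Δv = 3379 + 4146 = 7525 m/s.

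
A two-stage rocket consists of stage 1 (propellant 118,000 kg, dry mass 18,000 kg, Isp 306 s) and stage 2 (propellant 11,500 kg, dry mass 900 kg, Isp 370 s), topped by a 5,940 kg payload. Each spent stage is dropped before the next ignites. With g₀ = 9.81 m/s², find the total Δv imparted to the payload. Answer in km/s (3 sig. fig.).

Δv ≈ 7.92 km/s

Ignition mass of stage 1 = 118,000+18,000 + 11,500+900 + 5,940 = 154,340 kg.
Stage 1: m₀ = 154,340 kg, m_f = 154,340 − 118,000 = 36,340 kg; Δv = 306×9.81×ln(4.247) = 3001.9×1.4462 ≈ 4341 m/s.
Stage 2: m₀ = 18,340 kg, m_f = 18,340 − 11,500 = 6,840 kg; Δv = 370×9.81×ln(2.681) = 3629.7×0.9863 ≈ 3580 m/s.
Total Δv = 4341 + 3580 = 7921 m/s.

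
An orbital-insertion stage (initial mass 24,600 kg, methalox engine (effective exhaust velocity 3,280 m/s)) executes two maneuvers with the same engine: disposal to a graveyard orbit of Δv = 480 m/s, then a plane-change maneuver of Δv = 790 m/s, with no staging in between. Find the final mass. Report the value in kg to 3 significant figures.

After the first burn: m = 24600 × exp(−480/3280.0) = 24600 × 0.86386 = 21,251 kg.
After the second burn: m = 21,251 × exp(−790/3280.0) = 21,251 × 0.78596 = 16,702.4 kg.

final mass ≈ 16700 kg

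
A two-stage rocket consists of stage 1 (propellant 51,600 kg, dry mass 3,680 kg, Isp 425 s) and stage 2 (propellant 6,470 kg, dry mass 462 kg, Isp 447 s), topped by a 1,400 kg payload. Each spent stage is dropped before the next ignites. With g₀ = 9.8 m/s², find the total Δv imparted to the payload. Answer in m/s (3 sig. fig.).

Δv ≈ 13500 m/s

Ignition mass of stage 1 = 51,600+3,680 + 6,470+462 + 1,400 = 63,612 kg.
Stage 1: m₀ = 63,612 kg, m_f = 63,612 − 51,600 = 12,012 kg; Δv = 425×9.8×ln(5.296) = 4165.0×1.6669 ≈ 6943 m/s.
Stage 2: m₀ = 8,332 kg, m_f = 8,332 − 6,470 = 1,862 kg; Δv = 447×9.8×ln(4.475) = 4380.6×1.4985 ≈ 6564 m/s.
Total Δv = 6943 + 6564 = 13507 m/s.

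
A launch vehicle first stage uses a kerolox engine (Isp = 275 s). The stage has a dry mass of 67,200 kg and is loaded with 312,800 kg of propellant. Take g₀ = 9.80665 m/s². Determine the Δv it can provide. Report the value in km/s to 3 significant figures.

Δv ≈ 4.67 km/s

v_e = Isp · g₀ = 275 × 9.80665 = 2696.8 m/s.
m₀ = m_dry + m_prop = 67,200 + 312,800 = 380,000 kg.
Using Δv = v_e ln(m₀/m_f): Δv = v_e · ln(m₀/m_f) = 2696.8 × ln(5.655) = 2696.8 × 1.7325 ≈ 4672.3 m/s.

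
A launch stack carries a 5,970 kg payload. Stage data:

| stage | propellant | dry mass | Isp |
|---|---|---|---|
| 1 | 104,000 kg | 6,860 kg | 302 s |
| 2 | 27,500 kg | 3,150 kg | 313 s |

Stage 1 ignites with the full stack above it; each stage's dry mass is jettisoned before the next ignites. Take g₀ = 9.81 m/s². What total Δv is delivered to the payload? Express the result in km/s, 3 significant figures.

Ignition mass of stage 1 = 104,000+6,860 + 27,500+3,150 + 5,970 = 147,480 kg.
Stage 1: m₀ = 147,480 kg, m_f = 147,480 − 104,000 = 43,480 kg; Δv = 302×9.81×ln(3.392) = 2962.6×1.2214 ≈ 3619 m/s.
Stage 2: m₀ = 36,620 kg, m_f = 36,620 − 27,500 = 9,120 kg; Δv = 313×9.81×ln(4.015) = 3070.5×1.3901 ≈ 4268 m/s.
Total Δv = 3619 + 4268 = 7887 m/s.

Δv ≈ 7.89 km/s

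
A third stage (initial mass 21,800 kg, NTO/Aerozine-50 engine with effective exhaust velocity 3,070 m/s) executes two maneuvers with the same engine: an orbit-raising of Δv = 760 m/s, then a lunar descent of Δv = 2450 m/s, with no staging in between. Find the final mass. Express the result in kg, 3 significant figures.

final mass ≈ 7660 kg

After the first burn: m = 21800 × exp(−760/3070.0) = 21800 × 0.78071 = 17,019.5 kg.
After the second burn: m = 17,019.5 × exp(−2450/3070.0) = 17,019.5 × 0.45021 = 7,662.35 kg.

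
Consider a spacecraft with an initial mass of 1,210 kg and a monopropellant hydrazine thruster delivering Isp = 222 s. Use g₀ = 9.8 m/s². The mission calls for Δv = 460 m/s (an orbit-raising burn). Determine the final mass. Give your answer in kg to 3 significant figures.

final mass ≈ 979 kg

v_e = Isp · g₀ = 222 × 9.8 = 2175.6 m/s.
Rocket equation: m₀/m_f = exp(Δv / v_e) = exp(460 / 2175.6) = exp(0.2114) = 1.2355.
m_f = m₀ / 1.2355 = 1,210 / 1.2355 = 979.361 kg.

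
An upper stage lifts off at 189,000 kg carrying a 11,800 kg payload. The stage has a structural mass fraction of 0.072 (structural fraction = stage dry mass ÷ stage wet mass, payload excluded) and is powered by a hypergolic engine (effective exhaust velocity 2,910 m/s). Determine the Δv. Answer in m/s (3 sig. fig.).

Stage wet mass = m₀ − payload = 189,000 − 11,800 = 177,200 kg.
Stage dry mass = ε × stage wet mass = 0.072 × 177,200 = 12,758.4 kg.
Burnout mass m_f = stage dry + payload = 12,758.4 + 11,800 = 24,558.4 kg.
Using Δv = v_e ln(m₀/m_f): Δv = v_e · ln(189,000/24,558.4) = 2910.0 × ln(7.696) = 2910.0 × 2.0407 ≈ 5938 m/s.

Δv ≈ 5940 m/s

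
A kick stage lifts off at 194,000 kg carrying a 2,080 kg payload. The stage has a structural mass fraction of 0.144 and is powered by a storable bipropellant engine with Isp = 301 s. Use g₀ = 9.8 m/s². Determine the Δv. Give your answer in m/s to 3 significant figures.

Δv ≈ 5530 m/s

Stage wet mass = m₀ − payload = 194,000 − 2,080 = 191,920 kg.
Stage dry mass = ε × stage wet mass = 0.144 × 191,920 = 27,636.5 kg.
Burnout mass m_f = stage dry + payload = 27,636.5 + 2,080 = 29,716.5 kg.
v_e = Isp · g₀ = 301 × 9.8 = 2949.8 m/s.
Δv = v_e · ln(194,000/29,716.5) = 2949.8 × ln(6.528) = 2949.8 × 1.8762 ≈ 5534 m/s.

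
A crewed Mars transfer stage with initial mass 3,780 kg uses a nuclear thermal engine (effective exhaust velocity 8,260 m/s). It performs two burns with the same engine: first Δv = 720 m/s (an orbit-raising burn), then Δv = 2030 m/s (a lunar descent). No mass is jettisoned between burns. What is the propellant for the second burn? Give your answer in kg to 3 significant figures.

propellant for the second burn ≈ 755 kg

After the first burn: m = 3780 × exp(−720/8260.0) = 3780 × 0.91652 = 3,464.45 kg.
After the second burn: m = 3,464.45 × exp(−2030/8260.0) = 3,464.45 × 0.78211 = 2,709.58 kg.
Second-burn propellant = 3,464.45 − 2,709.58 = 754.87 kg.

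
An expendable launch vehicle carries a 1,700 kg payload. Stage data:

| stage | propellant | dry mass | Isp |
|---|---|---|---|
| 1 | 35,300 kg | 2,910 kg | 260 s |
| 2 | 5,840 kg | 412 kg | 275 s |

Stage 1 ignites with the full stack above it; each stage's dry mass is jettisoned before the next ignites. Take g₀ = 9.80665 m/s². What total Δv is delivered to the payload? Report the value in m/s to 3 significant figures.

Δv ≈ 7260 m/s

Ignition mass of stage 1 = 35,300+2,910 + 5,840+412 + 1,700 = 46,162 kg.
Stage 1: m₀ = 46,162 kg, m_f = 46,162 − 35,300 = 10,862 kg; Δv = 260×9.80665×ln(4.25) = 2549.7×1.4469 ≈ 3689 m/s.
Stage 2: m₀ = 7,952 kg, m_f = 7,952 − 5,840 = 2,112 kg; Δv = 275×9.80665×ln(3.765) = 2696.8×1.3258 ≈ 3575 m/s.
Total Δv = 3689 + 3575 = 7264 m/s.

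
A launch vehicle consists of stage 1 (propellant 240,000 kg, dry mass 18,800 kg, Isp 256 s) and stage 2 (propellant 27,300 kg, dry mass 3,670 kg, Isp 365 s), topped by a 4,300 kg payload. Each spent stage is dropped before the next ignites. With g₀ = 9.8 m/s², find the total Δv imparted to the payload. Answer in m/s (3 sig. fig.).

Ignition mass of stage 1 = 240,000+18,800 + 27,300+3,670 + 4,300 = 294,070 kg.
Stage 1: m₀ = 294,070 kg, m_f = 294,070 − 240,000 = 54,070 kg; Δv = 256×9.8×ln(5.439) = 2508.8×1.6935 ≈ 4249 m/s.
Stage 2: m₀ = 35,270 kg, m_f = 35,270 − 27,300 = 7,970 kg; Δv = 365×9.8×ln(4.425) = 3577.0×1.4873 ≈ 5320 m/s.
Total Δv = 4249 + 5320 = 9569 m/s.

Δv ≈ 9570 m/s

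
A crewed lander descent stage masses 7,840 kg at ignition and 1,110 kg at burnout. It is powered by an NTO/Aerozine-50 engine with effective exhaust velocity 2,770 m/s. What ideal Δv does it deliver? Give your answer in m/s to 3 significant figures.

By the Tsiolkovsky rocket equation, Δv = v_e · ln(m₀/m_f) = 2770.0 × ln(7.063) = 2770.0 × 1.9549 ≈ 5415.0 m/s.

Δv ≈ 5420 m/s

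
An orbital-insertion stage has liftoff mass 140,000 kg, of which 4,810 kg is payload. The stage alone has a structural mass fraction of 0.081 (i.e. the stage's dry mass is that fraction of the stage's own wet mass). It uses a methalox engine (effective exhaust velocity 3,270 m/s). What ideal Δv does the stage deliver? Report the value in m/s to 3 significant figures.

Δv ≈ 7140 m/s

Stage wet mass = m₀ − payload = 140,000 − 4,810 = 135,190 kg.
Stage dry mass = ε × stage wet mass = 0.081 × 135,190 = 10,950.4 kg.
Burnout mass m_f = stage dry + payload = 10,950.4 + 4,810 = 15,760.4 kg.
Using Δv = v_e ln(m₀/m_f): Δv = v_e · ln(140,000/15,760.4) = 3270.0 × ln(8.883) = 3270.0 × 2.1841 ≈ 7142 m/s.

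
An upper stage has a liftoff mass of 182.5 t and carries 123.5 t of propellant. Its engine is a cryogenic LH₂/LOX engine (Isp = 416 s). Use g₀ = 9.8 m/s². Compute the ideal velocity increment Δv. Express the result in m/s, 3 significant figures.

Δv ≈ 4600 m/s

v_e = Isp · g₀ = 416 × 9.8 = 4076.8 m/s.
m_f = m₀ − m_prop = 182.5 − 123.5 = 59 t.
Δv = v_e · ln(m₀/m_f) = 4076.8 × ln(3.093) = 4076.8 × 1.1292 ≈ 4603.6 m/s.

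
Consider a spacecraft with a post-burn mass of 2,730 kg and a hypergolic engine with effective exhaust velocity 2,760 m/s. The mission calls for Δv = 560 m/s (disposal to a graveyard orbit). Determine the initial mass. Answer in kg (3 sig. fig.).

initial mass ≈ 3340 kg

m₀/m_f = exp(Δv / v_e) = exp(560 / 2760.0) = exp(0.2029) = 1.2249.
m₀ = m_f × 1.2249 = 2,730 × 1.2249 = 3,343.98 kg.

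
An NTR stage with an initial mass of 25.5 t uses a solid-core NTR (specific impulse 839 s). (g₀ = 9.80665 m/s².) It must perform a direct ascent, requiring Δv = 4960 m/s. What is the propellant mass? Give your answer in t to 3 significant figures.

propellant mass ≈ 11.5 t

v_e = Isp · g₀ = 839 × 9.80665 = 8227.8 m/s.
Using Δv = v_e ln(m₀/m_f): m₀/m_f = exp(Δv / v_e) = exp(4960 / 8227.8) = exp(0.6028) = 1.8273.
m_f = 25.5 / 1.8273 = 13.955 t, so propellant = m₀ − m_f = 25.5 − 13.955 = 11.545 t.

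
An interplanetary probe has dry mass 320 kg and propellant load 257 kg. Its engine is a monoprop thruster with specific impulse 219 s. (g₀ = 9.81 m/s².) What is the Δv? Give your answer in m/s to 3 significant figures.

v_e = Isp · g₀ = 219 × 9.81 = 2148.4 m/s.
m₀ = m_dry + m_prop = 320 + 257 = 577 kg.
Δv = v_e · ln(m₀/m_f) = 2148.4 × ln(1.803) = 2148.4 × 0.5895 ≈ 1266.5 m/s.

Δv ≈ 1270 m/s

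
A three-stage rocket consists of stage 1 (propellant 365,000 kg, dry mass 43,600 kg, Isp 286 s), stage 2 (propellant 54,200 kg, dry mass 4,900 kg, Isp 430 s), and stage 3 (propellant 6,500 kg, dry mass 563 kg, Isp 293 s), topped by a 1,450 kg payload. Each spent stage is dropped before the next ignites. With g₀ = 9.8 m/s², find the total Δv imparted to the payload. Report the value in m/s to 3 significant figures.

Ignition mass of stage 1 = 365,000+43,600 + 54,200+4,900 + 6,500+563 + 1,450 = 476,213 kg.
Stage 1: m₀ = 476,213 kg, m_f = 476,213 − 365,000 = 111,213 kg; Δv = 286×9.8×ln(4.282) = 2802.8×1.4544 ≈ 4076 m/s.
Stage 2: m₀ = 67,613 kg, m_f = 67,613 − 54,200 = 13,413 kg; Δv = 430×9.8×ln(5.041) = 4214.0×1.6176 ≈ 6816 m/s.
Stage 3: m₀ = 8,513 kg, m_f = 8,513 − 6,500 = 2,013 kg; Δv = 293×9.8×ln(4.229) = 2871.4×1.4420 ≈ 4140 m/s.
Total Δv = 4076 + 6816 + 4140 = 15032 m/s.

Δv ≈ 15000 m/s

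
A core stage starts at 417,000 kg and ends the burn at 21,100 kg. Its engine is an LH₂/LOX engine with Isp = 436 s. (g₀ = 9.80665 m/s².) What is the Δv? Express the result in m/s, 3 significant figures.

Δv ≈ 12800 m/s

v_e = Isp · g₀ = 436 × 9.80665 = 4275.7 m/s.
Using Δv = v_e ln(m₀/m_f): Δv = v_e · ln(m₀/m_f) = 4275.7 × ln(19.76) = 4275.7 × 2.9838 ≈ 12757.9 m/s.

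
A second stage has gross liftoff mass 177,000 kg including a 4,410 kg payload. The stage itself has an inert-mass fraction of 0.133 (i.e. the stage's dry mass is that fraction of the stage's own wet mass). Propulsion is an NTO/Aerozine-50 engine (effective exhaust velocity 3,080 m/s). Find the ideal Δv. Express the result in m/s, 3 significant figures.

Stage wet mass = m₀ − payload = 177,000 − 4,410 = 172,590 kg.
Stage dry mass = ε × stage wet mass = 0.133 × 172,590 = 22,954.5 kg.
Burnout mass m_f = stage dry + payload = 22,954.5 + 4,410 = 27,364.5 kg.
From the ideal rocket equation, Δv = v_e · ln(177,000/27,364.5) = 3080.0 × ln(6.468) = 3080.0 × 1.8669 ≈ 5750 m/s.

Δv ≈ 5750 m/s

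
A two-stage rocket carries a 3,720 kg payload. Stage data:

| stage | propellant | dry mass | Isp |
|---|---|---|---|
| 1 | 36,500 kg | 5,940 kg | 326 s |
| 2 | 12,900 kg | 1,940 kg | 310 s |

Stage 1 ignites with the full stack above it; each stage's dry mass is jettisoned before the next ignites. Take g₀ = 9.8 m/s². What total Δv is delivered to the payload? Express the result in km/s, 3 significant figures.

Ignition mass of stage 1 = 36,500+5,940 + 12,900+1,940 + 3,720 = 61,000 kg.
Stage 1: m₀ = 61,000 kg, m_f = 61,000 − 36,500 = 24,500 kg; Δv = 326×9.8×ln(2.49) = 3194.8×0.9122 ≈ 2914 m/s.
Stage 2: m₀ = 18,560 kg, m_f = 18,560 − 12,900 = 5,660 kg; Δv = 310×9.8×ln(3.279) = 3038.0×1.1876 ≈ 3608 m/s.
Total Δv = 2914 + 3608 = 6522 m/s.

Δv ≈ 6.52 km/s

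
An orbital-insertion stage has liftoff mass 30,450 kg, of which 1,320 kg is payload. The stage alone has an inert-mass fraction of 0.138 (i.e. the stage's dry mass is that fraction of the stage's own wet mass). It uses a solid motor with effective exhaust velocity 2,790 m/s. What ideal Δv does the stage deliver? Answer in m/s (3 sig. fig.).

Stage wet mass = m₀ − payload = 30,450 − 1,320 = 29,130 kg.
Stage dry mass = ε × stage wet mass = 0.138 × 29,130 = 4,019.94 kg.
Burnout mass m_f = stage dry + payload = 4,019.94 + 1,320 = 5,339.94 kg.
From the ideal rocket equation, Δv = v_e · ln(30,450/5,339.94) = 2790.0 × ln(5.702) = 2790.0 × 1.7409 ≈ 4857 m/s.

Δv ≈ 4860 m/s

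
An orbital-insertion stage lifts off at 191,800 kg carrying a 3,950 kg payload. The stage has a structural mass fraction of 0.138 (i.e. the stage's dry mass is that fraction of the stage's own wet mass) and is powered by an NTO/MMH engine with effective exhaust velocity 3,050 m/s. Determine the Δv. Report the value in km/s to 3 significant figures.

Stage wet mass = m₀ − payload = 191,800 − 3,950 = 187,850 kg.
Stage dry mass = ε × stage wet mass = 0.138 × 187,850 = 25,923.3 kg.
Burnout mass m_f = stage dry + payload = 25,923.3 + 3,950 = 29,873.3 kg.
Using Δv = v_e ln(m₀/m_f): Δv = v_e · ln(191,800/29,873.3) = 3050.0 × ln(6.42) = 3050.0 × 1.8595 ≈ 5671 m/s.

Δv ≈ 5.67 km/s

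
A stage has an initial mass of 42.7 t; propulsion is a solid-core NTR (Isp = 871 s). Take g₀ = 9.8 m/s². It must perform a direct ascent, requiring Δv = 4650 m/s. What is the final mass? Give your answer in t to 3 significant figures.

v_e = Isp · g₀ = 871 × 9.8 = 8535.8 m/s.
m₀/m_f = exp(Δv / v_e) = exp(4650 / 8535.8) = exp(0.5448) = 1.7242.
m_f = m₀ / 1.7242 = 42.7 / 1.7242 = 24.7651 t.

final mass ≈ 24.8 t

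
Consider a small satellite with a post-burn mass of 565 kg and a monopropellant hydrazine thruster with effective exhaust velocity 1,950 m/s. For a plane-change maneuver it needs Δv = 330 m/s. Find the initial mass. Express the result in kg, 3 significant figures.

initial mass ≈ 669 kg

By the Tsiolkovsky rocket equation, m₀/m_f = exp(Δv / v_e) = exp(330 / 1950.0) = exp(0.1692) = 1.1844.
m₀ = m_f × 1.1844 = 565 × 1.1844 = 669.186 kg.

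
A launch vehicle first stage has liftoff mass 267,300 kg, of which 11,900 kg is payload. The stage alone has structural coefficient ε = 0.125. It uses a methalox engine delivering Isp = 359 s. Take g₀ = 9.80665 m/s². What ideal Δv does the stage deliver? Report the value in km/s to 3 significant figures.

Δv ≈ 6.37 km/s

Stage wet mass = m₀ − payload = 267,300 − 11,900 = 255,400 kg.
Stage dry mass = ε × stage wet mass = 0.125 × 255,400 = 31,925 kg.
Burnout mass m_f = stage dry + payload = 31,925 + 11,900 = 43,825 kg.
v_e = Isp · g₀ = 359 × 9.80665 = 3520.6 m/s.
Using Δv = v_e ln(m₀/m_f): Δv = v_e · ln(267,300/43,825) = 3520.6 × ln(6.099) = 3520.6 × 1.8082 ≈ 6366 m/s.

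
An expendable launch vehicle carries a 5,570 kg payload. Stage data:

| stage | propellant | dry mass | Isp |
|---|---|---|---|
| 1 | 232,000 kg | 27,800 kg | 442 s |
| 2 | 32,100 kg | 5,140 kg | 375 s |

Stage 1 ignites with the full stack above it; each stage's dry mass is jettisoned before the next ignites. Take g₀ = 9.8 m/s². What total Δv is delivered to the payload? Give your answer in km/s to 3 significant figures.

Δv ≈ 11.4 km/s

Ignition mass of stage 1 = 232,000+27,800 + 32,100+5,140 + 5,570 = 302,610 kg.
Stage 1: m₀ = 302,610 kg, m_f = 302,610 − 232,000 = 70,610 kg; Δv = 442×9.8×ln(4.286) = 4331.6×1.4553 ≈ 6304 m/s.
Stage 2: m₀ = 42,810 kg, m_f = 42,810 − 32,100 = 10,710 kg; Δv = 375×9.8×ln(3.997) = 3675.0×1.3856 ≈ 5092 m/s.
Total Δv = 6304 + 5092 = 11396 m/s.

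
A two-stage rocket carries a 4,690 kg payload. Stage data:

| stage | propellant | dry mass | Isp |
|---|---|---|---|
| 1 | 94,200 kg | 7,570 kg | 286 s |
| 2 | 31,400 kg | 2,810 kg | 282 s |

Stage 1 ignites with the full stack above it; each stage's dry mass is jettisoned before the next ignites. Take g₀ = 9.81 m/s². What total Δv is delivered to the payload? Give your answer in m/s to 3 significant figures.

Δv ≈ 7660 m/s

Ignition mass of stage 1 = 94,200+7,570 + 31,400+2,810 + 4,690 = 140,670 kg.
Stage 1: m₀ = 140,670 kg, m_f = 140,670 − 94,200 = 46,470 kg; Δv = 286×9.81×ln(3.027) = 2805.7×1.1076 ≈ 3108 m/s.
Stage 2: m₀ = 38,900 kg, m_f = 38,900 − 31,400 = 7,500 kg; Δv = 282×9.81×ln(5.187) = 2766.4×1.6461 ≈ 4554 m/s.
Total Δv = 3108 + 4554 = 7662 m/s.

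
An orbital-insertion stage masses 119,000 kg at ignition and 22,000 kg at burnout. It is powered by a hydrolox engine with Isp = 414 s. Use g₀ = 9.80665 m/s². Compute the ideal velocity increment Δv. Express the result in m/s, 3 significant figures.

v_e = Isp · g₀ = 414 × 9.80665 = 4060.0 m/s.
From the ideal rocket equation, Δv = v_e · ln(m₀/m_f) = 4060.0 × ln(5.409) = 4060.0 × 1.6881 ≈ 6853.5 m/s.

Δv ≈ 6850 m/s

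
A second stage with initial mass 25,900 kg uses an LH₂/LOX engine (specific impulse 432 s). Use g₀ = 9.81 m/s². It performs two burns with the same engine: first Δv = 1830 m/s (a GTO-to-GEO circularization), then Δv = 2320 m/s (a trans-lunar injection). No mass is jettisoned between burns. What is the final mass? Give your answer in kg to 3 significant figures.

final mass ≈ 9730 kg

v_e = Isp · g₀ = 432 × 9.81 = 4237.9 m/s.
After the first burn: m = 25900 × exp(−1830/4237.9) = 25900 × 0.64933 = 16,817.6 kg.
After the second burn: m = 16,817.6 × exp(−2320/4237.9) = 16,817.6 × 0.57843 = 9,727.8 kg.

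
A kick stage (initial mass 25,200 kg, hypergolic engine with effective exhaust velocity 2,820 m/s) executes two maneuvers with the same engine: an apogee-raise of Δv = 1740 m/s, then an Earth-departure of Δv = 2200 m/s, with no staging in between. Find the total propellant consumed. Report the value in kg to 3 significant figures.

After the first burn: m = 25200 × exp(−1740/2820.0) = 25200 × 0.53955 = 13,596.7 kg.
After the second burn: m = 13,596.7 × exp(−2200/2820.0) = 13,596.7 × 0.45834 = 6,231.91 kg.
Total propellant = m₀ − m_final = 25200 − 6,231.91 = 18,968.09 kg.

total propellant consumed ≈ 19000 kg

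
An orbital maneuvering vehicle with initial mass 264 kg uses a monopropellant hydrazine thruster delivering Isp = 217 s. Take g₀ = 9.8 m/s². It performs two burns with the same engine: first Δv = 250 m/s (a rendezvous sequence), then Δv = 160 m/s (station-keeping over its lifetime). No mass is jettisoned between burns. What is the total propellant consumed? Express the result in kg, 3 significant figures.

v_e = Isp · g₀ = 217 × 9.8 = 2126.6 m/s.
After the first burn: m = 264 × exp(−250/2126.6) = 264 × 0.88909 = 234.72 kg.
After the second burn: m = 234.72 × exp(−160/2126.6) = 234.72 × 0.92752 = 217.707 kg.
Total propellant = m₀ − m_final = 264 − 217.707 = 46.293 kg.

total propellant consumed ≈ 46.3 kg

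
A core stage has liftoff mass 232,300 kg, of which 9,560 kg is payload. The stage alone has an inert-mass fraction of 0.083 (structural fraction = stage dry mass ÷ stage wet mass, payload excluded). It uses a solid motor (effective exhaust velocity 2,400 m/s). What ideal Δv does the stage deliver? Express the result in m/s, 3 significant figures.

Δv ≈ 5070 m/s

Stage wet mass = m₀ − payload = 232,300 − 9,560 = 222,740 kg.
Stage dry mass = ε × stage wet mass = 0.083 × 222,740 = 18,487.4 kg.
Burnout mass m_f = stage dry + payload = 18,487.4 + 9,560 = 28,047.4 kg.
Δv = v_e · ln(232,300/28,047.4) = 2400.0 × ln(8.282) = 2400.0 × 2.1141 ≈ 5074 m/s.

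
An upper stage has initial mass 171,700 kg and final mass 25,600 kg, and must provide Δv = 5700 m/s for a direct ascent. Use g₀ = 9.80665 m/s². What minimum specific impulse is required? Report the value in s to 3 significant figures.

Isp ≈ 305 s

ln(m₀/m_f) = ln(171700/25600) = ln(6.707) = 1.9032.
Using Δv = v_e ln(m₀/m_f): v_e = Δv / ln(m₀/m_f) = 5700 / 1.9032 = 2995.0 m/s.
Isp = v_e / g₀ = 2995.0 / 9.80665 = 305.4 s.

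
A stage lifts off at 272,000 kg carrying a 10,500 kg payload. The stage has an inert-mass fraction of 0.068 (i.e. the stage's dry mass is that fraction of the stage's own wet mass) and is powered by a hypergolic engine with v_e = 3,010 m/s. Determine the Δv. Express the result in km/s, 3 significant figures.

Stage wet mass = m₀ − payload = 272,000 − 10,500 = 261,500 kg.
Stage dry mass = ε × stage wet mass = 0.068 × 261,500 = 17,782 kg.
Burnout mass m_f = stage dry + payload = 17,782 + 10,500 = 28,282 kg.
From the ideal rocket equation, Δv = v_e · ln(272,000/28,282) = 3010.0 × ln(9.617) = 3010.0 × 2.2636 ≈ 6813 m/s.

Δv ≈ 6.81 km/s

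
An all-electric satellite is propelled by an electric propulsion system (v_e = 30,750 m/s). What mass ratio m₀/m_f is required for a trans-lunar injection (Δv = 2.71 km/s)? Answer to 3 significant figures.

m₀/m_f = exp(Δv / v_e) = exp(2710 / 30750.0) = exp(0.0881) = 1.0921.

mass ratio ≈ 1.09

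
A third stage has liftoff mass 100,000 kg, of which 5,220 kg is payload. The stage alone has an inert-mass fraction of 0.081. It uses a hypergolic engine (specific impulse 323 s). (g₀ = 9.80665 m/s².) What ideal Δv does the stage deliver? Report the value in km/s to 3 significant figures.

Δv ≈ 6.49 km/s

Stage wet mass = m₀ − payload = 100,000 − 5,220 = 94,780 kg.
Stage dry mass = ε × stage wet mass = 0.081 × 94,780 = 7,677.18 kg.
Burnout mass m_f = stage dry + payload = 7,677.18 + 5,220 = 12,897.18 kg.
v_e = Isp · g₀ = 323 × 9.80665 = 3167.5 m/s.
Rocket equation: Δv = v_e · ln(100,000/12,897.18) = 3167.5 × ln(7.754) = 3167.5 × 2.0482 ≈ 6488 m/s.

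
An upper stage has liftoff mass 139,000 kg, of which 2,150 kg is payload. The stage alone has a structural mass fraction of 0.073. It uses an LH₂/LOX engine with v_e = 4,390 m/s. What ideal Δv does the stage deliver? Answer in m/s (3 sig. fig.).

Δv ≈ 10700 m/s

Stage wet mass = m₀ − payload = 139,000 − 2,150 = 136,850 kg.
Stage dry mass = ε × stage wet mass = 0.073 × 136,850 = 9,990.05 kg.
Burnout mass m_f = stage dry + payload = 9,990.05 + 2,150 = 12,140.05 kg.
From the ideal rocket equation, Δv = v_e · ln(139,000/12,140.05) = 4390.0 × ln(11.45) = 4390.0 × 2.4380 ≈ 10703 m/s.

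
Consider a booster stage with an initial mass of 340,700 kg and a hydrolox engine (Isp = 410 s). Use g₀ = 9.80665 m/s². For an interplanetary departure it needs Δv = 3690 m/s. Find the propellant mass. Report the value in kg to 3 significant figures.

propellant mass ≈ 205000 kg

v_e = Isp · g₀ = 410 × 9.80665 = 4020.7 m/s.
Rocket equation: m₀/m_f = exp(Δv / v_e) = exp(3690 / 4020.7) = exp(0.9177) = 2.5036.
m_f = 340,700 / 2.5036 = 136,084 kg, so propellant = m₀ − m_f = 340,700 − 136,084 = 204,616 kg.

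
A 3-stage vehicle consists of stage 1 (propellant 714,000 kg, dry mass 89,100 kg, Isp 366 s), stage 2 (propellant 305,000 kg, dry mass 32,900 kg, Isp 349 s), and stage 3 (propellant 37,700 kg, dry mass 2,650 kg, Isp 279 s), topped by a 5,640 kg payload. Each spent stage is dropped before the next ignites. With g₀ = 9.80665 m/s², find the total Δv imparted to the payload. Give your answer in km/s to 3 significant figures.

Δv ≈ 13.4 km/s

Ignition mass of stage 1 = 714,000+89,100 + 305,000+32,900 + 37,700+2,650 + 5,640 = 1,186,990 kg.
Stage 1: m₀ = 1,186,990 kg, m_f = 1,186,990 − 714,000 = 472,990 kg; Δv = 366×9.80665×ln(2.51) = 3589.2×0.9201 ≈ 3302 m/s.
Stage 2: m₀ = 383,890 kg, m_f = 383,890 − 305,000 = 78,890 kg; Δv = 349×9.80665×ln(4.866) = 3422.5×1.5823 ≈ 5415 m/s.
Stage 3: m₀ = 45,990 kg, m_f = 45,990 − 37,700 = 8,290 kg; Δv = 279×9.80665×ln(5.548) = 2736.1×1.7134 ≈ 4688 m/s.
Total Δv = 3302 + 5415 + 4688 = 13405 m/s.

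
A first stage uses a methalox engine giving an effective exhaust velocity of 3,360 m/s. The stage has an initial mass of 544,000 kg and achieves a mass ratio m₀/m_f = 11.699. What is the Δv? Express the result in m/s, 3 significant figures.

Δv ≈ 8260 m/s

From the ideal rocket equation, Δv = v_e · ln(11.699) = 3360.0 × 2.4595 ≈ 8263.9 m/s.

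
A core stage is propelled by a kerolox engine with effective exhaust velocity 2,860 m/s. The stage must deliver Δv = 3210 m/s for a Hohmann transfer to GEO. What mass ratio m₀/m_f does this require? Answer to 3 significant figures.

mass ratio ≈ 3.07

Rocket equation: m₀/m_f = exp(Δv / v_e) = exp(3210 / 2860.0) = exp(1.1224) = 3.0721.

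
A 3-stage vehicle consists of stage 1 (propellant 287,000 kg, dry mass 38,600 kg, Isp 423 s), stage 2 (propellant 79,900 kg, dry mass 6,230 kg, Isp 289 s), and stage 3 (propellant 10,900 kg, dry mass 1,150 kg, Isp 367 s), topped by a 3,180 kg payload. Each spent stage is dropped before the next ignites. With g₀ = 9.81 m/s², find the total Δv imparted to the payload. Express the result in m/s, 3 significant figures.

Δv ≈ 13600 m/s

Ignition mass of stage 1 = 287,000+38,600 + 79,900+6,230 + 10,900+1,150 + 3,180 = 426,960 kg.
Stage 1: m₀ = 426,960 kg, m_f = 426,960 − 287,000 = 139,960 kg; Δv = 423×9.81×ln(3.051) = 4149.6×1.1153 ≈ 4628 m/s.
Stage 2: m₀ = 101,360 kg, m_f = 101,360 − 79,900 = 21,460 kg; Δv = 289×9.81×ln(4.723) = 2835.1×1.5525 ≈ 4401 m/s.
Stage 3: m₀ = 15,230 kg, m_f = 15,230 − 10,900 = 4,330 kg; Δv = 367×9.81×ln(3.517) = 3600.3×1.2577 ≈ 4528 m/s.
Total Δv = 4628 + 4401 + 4528 = 13557 m/s.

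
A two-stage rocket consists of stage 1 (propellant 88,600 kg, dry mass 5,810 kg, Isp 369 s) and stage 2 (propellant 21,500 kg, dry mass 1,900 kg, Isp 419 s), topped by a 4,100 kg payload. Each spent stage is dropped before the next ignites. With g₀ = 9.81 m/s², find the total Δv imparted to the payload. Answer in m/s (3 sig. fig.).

Δv ≈ 11000 m/s

Ignition mass of stage 1 = 88,600+5,810 + 21,500+1,900 + 4,100 = 121,910 kg.
Stage 1: m₀ = 121,910 kg, m_f = 121,910 − 88,600 = 33,310 kg; Δv = 369×9.81×ln(3.66) = 3619.9×1.2974 ≈ 4697 m/s.
Stage 2: m₀ = 27,500 kg, m_f = 27,500 − 21,500 = 6,000 kg; Δv = 419×9.81×ln(4.583) = 4110.4×1.5224 ≈ 6258 m/s.
Total Δv = 4697 + 6258 = 10955 m/s.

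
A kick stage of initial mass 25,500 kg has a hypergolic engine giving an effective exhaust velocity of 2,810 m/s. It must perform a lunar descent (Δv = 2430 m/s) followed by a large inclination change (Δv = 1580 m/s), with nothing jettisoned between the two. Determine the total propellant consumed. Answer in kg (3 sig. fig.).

total propellant consumed ≈ 19400 kg

After the first burn: m = 25500 × exp(−2430/2810.0) = 25500 × 0.42115 = 10,739.3 kg.
After the second burn: m = 10,739.3 × exp(−1580/2810.0) = 10,739.3 × 0.56991 = 6,120.43 kg.
Total propellant = m₀ − m_final = 25500 − 6,120.43 = 19,379.57 kg.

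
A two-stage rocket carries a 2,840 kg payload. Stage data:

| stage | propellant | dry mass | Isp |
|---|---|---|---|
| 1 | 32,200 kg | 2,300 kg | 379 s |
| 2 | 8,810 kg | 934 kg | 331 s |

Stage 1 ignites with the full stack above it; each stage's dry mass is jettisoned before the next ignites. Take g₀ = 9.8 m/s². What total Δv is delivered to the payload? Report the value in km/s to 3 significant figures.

Ignition mass of stage 1 = 32,200+2,300 + 8,810+934 + 2,840 = 47,084 kg.
Stage 1: m₀ = 47,084 kg, m_f = 47,084 − 32,200 = 14,884 kg; Δv = 379×9.8×ln(3.163) = 3714.2×1.1516 ≈ 4277 m/s.
Stage 2: m₀ = 12,584 kg, m_f = 12,584 − 8,810 = 3,774 kg; Δv = 331×9.8×ln(3.334) = 3243.8×1.2043 ≈ 3906 m/s.
Total Δv = 4277 + 3906 = 8183 m/s.

Δv ≈ 8.18 km/s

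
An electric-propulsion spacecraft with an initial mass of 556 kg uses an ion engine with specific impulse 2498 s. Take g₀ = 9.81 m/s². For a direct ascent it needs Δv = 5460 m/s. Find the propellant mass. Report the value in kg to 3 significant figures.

v_e = Isp · g₀ = 2498 × 9.81 = 24505.4 m/s.
m₀/m_f = exp(Δv / v_e) = exp(5460 / 24505.4) = exp(0.2228) = 1.2496.
m_f = 556 / 1.2496 = 444.942 kg, so propellant = m₀ − m_f = 556 − 444.942 = 111.058 kg.

propellant mass ≈ 111 kg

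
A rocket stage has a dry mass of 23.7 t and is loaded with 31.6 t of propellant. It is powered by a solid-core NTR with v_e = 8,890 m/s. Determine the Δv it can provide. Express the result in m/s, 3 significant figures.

m₀ = m_dry + m_prop = 23.7 + 31.6 = 55.3 t.
Rocket equation: Δv = v_e · ln(m₀/m_f) = 8890.0 × ln(2.333) = 8890.0 × 0.8473 ≈ 7532.5 m/s.

Δv ≈ 7530 m/s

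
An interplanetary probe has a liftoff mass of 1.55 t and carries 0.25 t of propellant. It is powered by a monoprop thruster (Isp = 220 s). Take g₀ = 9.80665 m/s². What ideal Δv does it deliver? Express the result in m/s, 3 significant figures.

v_e = Isp · g₀ = 220 × 9.80665 = 2157.5 m/s.
m_f = m₀ − m_prop = 1.55 − 0.25 = 1.3 t.
Δv = v_e · ln(m₀/m_f) = 2157.5 × ln(1.192) = 2157.5 × 0.1759 ≈ 379.5 m/s.

Δv ≈ 379 m/s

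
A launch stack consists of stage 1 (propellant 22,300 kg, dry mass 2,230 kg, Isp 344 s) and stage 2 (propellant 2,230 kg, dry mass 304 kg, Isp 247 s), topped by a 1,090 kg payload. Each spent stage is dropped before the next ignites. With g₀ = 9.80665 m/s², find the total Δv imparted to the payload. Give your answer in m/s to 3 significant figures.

Ignition mass of stage 1 = 22,300+2,230 + 2,230+304 + 1,090 = 28,154 kg.
Stage 1: m₀ = 28,154 kg, m_f = 28,154 − 22,300 = 5,854 kg; Δv = 344×9.80665×ln(4.809) = 3373.5×1.5706 ≈ 5298 m/s.
Stage 2: m₀ = 3,624 kg, m_f = 3,624 − 2,230 = 1,394 kg; Δv = 247×9.80665×ln(2.6) = 2422.2×0.9554 ≈ 2314 m/s.
Total Δv = 5298 + 2314 = 7612 m/s.

Δv ≈ 7610 m/s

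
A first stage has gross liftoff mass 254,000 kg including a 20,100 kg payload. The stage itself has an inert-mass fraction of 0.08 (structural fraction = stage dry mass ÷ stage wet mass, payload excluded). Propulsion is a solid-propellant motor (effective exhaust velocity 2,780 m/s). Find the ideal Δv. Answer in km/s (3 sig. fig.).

Δv ≈ 5.22 km/s

Stage wet mass = m₀ − payload = 254,000 − 20,100 = 233,900 kg.
Stage dry mass = ε × stage wet mass = 0.08 × 233,900 = 18,712 kg.
Burnout mass m_f = stage dry + payload = 18,712 + 20,100 = 38,812 kg.
By the Tsiolkovsky rocket equation, Δv = v_e · ln(254,000/38,812) = 2780.0 × ln(6.544) = 2780.0 × 1.8786 ≈ 5223 m/s.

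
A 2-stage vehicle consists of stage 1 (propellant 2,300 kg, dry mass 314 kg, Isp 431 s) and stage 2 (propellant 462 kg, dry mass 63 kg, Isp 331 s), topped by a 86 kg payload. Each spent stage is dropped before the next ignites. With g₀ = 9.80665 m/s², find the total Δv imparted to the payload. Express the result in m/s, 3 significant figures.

Δv ≈ 9860 m/s

Ignition mass of stage 1 = 2,300+314 + 462+63 + 86 = 3,225 kg.
Stage 1: m₀ = 3,225 kg, m_f = 3,225 − 2,300 = 925 kg; Δv = 431×9.80665×ln(3.486) = 4226.7×1.2489 ≈ 5279 m/s.
Stage 2: m₀ = 611 kg, m_f = 611 − 462 = 149 kg; Δv = 331×9.80665×ln(4.101) = 3246.0×1.4112 ≈ 4581 m/s.
Total Δv = 5279 + 4581 = 9860 m/s.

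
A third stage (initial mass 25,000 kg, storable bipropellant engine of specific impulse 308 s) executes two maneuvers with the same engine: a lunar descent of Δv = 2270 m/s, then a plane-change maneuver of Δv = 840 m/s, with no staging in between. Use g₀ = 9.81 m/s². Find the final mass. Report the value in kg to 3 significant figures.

v_e = Isp · g₀ = 308 × 9.81 = 3021.5 m/s.
After the first burn: m = 25000 × exp(−2270/3021.5) = 25000 × 0.47176 = 11,794 kg.
After the second burn: m = 11,794 × exp(−840/3021.5) = 11,794 × 0.75729 = 8,931.48 kg.

final mass ≈ 8930 kg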